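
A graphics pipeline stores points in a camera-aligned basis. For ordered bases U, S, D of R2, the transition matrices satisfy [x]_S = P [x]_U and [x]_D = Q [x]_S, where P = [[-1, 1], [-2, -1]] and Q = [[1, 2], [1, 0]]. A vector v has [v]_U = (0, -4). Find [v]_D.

(4, -4)

First [v]_S = P [v]_U = (-4, 4).
Then [v]_D = Q [v]_S = (4, -4).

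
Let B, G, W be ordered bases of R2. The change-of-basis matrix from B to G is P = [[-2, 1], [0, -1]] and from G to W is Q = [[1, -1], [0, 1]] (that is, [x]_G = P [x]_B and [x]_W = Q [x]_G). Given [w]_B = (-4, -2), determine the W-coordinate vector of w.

First [w]_G = P [w]_B = (6, 2).
Then [w]_W = Q [w]_G = (4, 2).

(4, 2)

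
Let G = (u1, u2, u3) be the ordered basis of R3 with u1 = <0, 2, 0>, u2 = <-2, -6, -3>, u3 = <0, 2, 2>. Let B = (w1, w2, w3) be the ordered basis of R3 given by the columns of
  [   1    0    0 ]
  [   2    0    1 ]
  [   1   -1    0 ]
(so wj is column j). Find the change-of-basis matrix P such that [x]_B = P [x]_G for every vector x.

[[0, -2, 0], [0, 1, -2], [2, -2, 2]]

Let M have columns uj and N have columns wj. Then for every x, N [x]_B = x = M [x]_G, so P = N^(-1) M.
Since det N = 1, N^(-1) has integer entries; multiplying gives P = [[0, -2, 0], [0, 1, -2], [2, -2, 2]].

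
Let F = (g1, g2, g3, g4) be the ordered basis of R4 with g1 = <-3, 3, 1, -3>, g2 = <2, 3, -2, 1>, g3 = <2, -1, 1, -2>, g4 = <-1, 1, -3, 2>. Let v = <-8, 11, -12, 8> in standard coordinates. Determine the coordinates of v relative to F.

<1, 1, -2, 3>

[v]_F is the unique c with M c = v, where M has columns g1, ..., g4.
Row-reducing the augmented matrix [M | v] gives c = (1, 1, -2, 3).
Check: g1 + g2 - 2g3 + 3g4 = <-8, 11, -12, 8>.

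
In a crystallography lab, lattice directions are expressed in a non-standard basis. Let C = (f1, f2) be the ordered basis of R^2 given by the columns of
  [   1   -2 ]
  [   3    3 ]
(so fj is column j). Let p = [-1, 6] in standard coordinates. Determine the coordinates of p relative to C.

[1, 1]

[p]_C is the unique c with M c = p, where M has columns f1, f2.
System: c_1 - 2c_2 = -1, 3c_1 + 3c_2 = 6; solving gives c_1 = 1, c_2 = 1.
Check: f1 + f2 = [-1, 6].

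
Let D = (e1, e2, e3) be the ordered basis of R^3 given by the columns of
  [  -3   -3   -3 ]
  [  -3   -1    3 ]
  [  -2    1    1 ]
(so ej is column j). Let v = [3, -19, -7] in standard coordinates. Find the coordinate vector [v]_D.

[v]_D is the unique c with M c = v, where M has columns e1, ..., e3.
Solving this 3x3 system gives c = (2, 1, -4).
Check: 2e1 + e2 - 4e3 = [3, -19, -7].

[2, 1, -4]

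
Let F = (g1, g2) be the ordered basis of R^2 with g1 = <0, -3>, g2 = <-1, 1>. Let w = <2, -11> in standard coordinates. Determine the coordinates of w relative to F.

Write w = c_1 g1 + c_2 g2 and solve for the c_i.
System: 0c_1 - c_2 = 2, -3c_1 + c_2 = -11; solving gives c_1 = 3, c_2 = -2.
Check: 3g1 - 2g2 = <2, -11>.

<3, -2>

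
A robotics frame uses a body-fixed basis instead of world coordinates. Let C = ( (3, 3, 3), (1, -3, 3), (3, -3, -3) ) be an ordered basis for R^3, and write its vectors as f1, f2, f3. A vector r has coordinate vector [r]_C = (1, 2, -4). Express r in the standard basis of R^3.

r = M [r]_C, where M has columns f1, ..., f3.
Carrying out the matrix-vector product, r = (-7, 9, 21).

(-7, 9, 21)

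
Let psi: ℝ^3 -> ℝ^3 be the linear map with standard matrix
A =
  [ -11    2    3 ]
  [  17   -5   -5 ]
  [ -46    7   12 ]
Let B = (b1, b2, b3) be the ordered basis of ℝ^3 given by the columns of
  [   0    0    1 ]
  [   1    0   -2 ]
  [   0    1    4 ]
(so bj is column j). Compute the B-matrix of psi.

Let P have columns b1, ..., b3. Then [psi]_B = P^(-1) A P.
Here det P = 1, so P^(-1) is integer; computing A P first and then P^(-1)(A P) gives [[-1, 1, 1], [-1, 0, 0], [2, 3, -3]].

[[-1, 1, 1], [-1, 0, 0], [2, 3, -3]]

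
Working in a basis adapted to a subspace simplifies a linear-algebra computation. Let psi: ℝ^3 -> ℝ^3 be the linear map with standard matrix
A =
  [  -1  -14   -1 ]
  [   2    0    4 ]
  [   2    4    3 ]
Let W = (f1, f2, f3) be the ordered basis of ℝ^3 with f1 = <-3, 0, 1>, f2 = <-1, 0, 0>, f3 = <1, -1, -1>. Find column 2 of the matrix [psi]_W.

<0, 1, 2>

Compute psi(f2) = A f2 = <1, -2, -2> in standard coordinates.
Then write this in W-coordinates: solve for y in y_1 f1 + ... + y_3 f3 = <1, -2, -2>.
This gives y = <0, 1, 2>, which is column 2 of [psi]_W.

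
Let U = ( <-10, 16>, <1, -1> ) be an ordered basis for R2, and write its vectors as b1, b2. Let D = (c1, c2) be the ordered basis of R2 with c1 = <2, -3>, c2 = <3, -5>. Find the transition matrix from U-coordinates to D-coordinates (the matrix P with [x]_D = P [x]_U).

Let M have columns bj and N have columns cj. Then for every x, N [x]_D = x = M [x]_U, so P = N^(-1) M.
Since det N = -1, N^(-1) has integer entries; multiplying gives P = [[-2, 2], [-2, -1]].

[[-2, 2], [-2, -1]]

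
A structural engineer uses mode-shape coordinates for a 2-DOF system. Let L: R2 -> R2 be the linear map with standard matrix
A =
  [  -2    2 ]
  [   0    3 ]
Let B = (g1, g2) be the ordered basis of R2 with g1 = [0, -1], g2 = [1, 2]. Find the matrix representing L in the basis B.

[[-1, -2], [-2, 2]]

With P the matrix whose columns are g1, g2, [L]_B = P^(-1) A P.
Column by column: L(g1) = A g1 = [-2, -3]; its B-coordinates [-1, -2] give column 1.
Continuing for each basis vector yields [L]_B = [[-1, -2], [-2, 2]].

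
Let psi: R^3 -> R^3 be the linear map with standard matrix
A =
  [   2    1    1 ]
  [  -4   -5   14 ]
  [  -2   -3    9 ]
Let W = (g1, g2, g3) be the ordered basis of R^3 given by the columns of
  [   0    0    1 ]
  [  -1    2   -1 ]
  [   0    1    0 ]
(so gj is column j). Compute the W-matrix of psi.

[[2, -1, 0], [3, 3, 1], [-1, 3, 1]]

The j-th column of [psi]_W is [psi(gj)]_W.
psi(g1) = A g1 = <-1, 5, 3> = 2g1 + 3g2 - g3, so column 1 is <2, 3, -1>.
Repeating for g2, g3 and assembling the columns gives [[2, -1, 0], [3, 3, 1], [-1, 3, 1]].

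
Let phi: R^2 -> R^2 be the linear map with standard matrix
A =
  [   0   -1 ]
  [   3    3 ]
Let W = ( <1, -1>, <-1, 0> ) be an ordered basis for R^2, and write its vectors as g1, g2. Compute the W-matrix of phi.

With P the matrix whose columns are g1, g2, [phi]_W = P^(-1) A P.
Column by column: phi(g1) = A g1 = <1, 0>; its W-coordinates <0, -1> give column 1.
Continuing for each basis vector yields [phi]_W = [[0, 3], [-1, 3]].

[[0, 3], [-1, 3]]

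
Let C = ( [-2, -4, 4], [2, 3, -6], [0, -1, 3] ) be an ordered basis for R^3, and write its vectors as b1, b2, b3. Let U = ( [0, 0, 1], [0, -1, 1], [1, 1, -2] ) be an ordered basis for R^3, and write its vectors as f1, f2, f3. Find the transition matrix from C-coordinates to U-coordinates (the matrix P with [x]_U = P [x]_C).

Let M have columns bj and N have columns fj. Then for every x, N [x]_U = x = M [x]_C, so P = N^(-1) M.
Since det N = 1, N^(-1) has integer entries; multiplying gives P = [[-2, -1, 2], [2, -1, 1], [-2, 2, 0]].

[[-2, -1, 2], [2, -1, 1], [-2, 2, 0]]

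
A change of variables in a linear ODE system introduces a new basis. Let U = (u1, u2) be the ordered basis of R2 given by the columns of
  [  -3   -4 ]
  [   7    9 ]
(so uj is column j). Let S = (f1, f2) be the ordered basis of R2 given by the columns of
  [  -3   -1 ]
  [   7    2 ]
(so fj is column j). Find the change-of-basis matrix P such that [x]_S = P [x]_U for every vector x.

Take x = uj: its U-coordinates are the j-th standard unit vector, so P e_j — column j of P — equals [uj]_S.
u1 = f1 + 0·f2, giving column 1 = [1, 0]; repeating for each j gives P = [[1, 1], [0, 1]].

[[1, 1], [0, 1]]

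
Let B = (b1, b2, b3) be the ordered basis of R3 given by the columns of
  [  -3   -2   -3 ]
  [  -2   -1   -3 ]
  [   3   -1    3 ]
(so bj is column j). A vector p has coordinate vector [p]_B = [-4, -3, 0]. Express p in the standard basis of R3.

The coordinates say p = -4b1 - 3b2 + 0·b3; adding the scaled basis vectors gives [18, 11, -9].

[18, 11, -9]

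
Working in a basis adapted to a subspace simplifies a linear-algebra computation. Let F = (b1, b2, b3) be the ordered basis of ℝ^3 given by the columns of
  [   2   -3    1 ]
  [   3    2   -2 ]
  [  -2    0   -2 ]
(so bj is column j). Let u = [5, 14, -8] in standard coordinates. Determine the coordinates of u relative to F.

[4, 1, 0]

Write u = c_1 b1 + ... + c_3 b3 and solve for the c_i.
Solving this 3x3 system gives c = (4, 1, 0).
Check: 4b1 + b2 + 0·b3 = [5, 14, -8].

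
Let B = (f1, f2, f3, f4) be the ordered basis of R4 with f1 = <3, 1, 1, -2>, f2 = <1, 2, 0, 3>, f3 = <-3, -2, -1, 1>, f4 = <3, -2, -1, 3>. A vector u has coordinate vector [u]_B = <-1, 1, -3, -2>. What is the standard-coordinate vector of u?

<1, 11, 4, -4>

u = M [u]_B, where M has columns f1, ..., f4.
Carrying out the matrix-vector product, u = <1, 11, 4, -4>.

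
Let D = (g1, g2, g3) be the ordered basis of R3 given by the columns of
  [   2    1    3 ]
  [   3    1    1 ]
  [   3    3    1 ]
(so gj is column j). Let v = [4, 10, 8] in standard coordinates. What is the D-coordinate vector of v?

[4, -1, -1]

[v]_D is the unique c with M c = v, where M has columns g1, ..., g3.
Solving this 3x3 system gives c = (4, -1, -1).
Check: 4g1 - g2 - g3 = [4, 10, 8].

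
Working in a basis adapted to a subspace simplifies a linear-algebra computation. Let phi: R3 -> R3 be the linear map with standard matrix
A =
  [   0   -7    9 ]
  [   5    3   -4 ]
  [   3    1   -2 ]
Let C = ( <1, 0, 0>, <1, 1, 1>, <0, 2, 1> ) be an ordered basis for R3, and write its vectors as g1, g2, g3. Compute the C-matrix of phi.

[[-1, 2, -3], [1, 0, -2], [2, 2, 2]]

Let P have columns g1, ..., g3. Then [phi]_C = P^(-1) A P.
Here det P = -1, so P^(-1) is integer; computing A P first and then P^(-1)(A P) gives [[-1, 2, -3], [1, 0, -2], [2, 2, 2]].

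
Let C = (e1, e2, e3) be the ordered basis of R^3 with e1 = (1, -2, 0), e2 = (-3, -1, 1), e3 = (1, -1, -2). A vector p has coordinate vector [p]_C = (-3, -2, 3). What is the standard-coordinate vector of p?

p = M [p]_C, where M has columns e1, ..., e3.
Carrying out the matrix-vector product, p = (6, 5, -8).

(6, 5, -8)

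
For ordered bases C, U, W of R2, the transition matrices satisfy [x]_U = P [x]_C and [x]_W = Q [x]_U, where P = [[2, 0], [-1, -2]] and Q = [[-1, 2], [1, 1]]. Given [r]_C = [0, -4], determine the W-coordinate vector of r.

[16, 8]

First [r]_U = P [r]_C = [0, 8].
Then [r]_W = Q [r]_U = [16, 8].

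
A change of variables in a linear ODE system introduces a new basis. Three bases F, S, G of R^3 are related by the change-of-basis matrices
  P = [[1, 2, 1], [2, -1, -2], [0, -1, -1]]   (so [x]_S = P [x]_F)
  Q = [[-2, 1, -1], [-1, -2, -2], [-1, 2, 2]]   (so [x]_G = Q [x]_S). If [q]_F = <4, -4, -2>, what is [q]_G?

Composing the changes, [q]_G = Q P [q]_F.
Q P = [[0, -4, -3], [-5, 2, 5], [3, -6, -7]]; applying this to <4, -4, -2> gives <22, -38, 50>.

<22, -38, 50>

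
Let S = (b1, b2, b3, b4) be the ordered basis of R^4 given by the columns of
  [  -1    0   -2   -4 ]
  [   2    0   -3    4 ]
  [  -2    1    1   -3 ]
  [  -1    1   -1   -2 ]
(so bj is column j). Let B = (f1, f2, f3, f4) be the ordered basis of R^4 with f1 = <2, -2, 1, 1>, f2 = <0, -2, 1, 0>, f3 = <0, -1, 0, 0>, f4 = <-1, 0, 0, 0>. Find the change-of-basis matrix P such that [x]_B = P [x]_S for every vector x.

Take x = bj: its S-coordinates are the j-th standard unit vector, so P e_j — column j of P — equals [bj]_B.
b1 = -f1 - f2 + 2f3 - f4, giving column 1 = <-1, -1, 2, -1>; repeating for each j gives P = [[-1, 1, -1, -2], [-1, 0, 2, -1], [2, -2, 1, 2], [-1, 2, 0, 0]].

[[-1, 1, -1, -2], [-1, 0, 2, -1], [2, -2, 1, 2], [-1, 2, 0, 0]]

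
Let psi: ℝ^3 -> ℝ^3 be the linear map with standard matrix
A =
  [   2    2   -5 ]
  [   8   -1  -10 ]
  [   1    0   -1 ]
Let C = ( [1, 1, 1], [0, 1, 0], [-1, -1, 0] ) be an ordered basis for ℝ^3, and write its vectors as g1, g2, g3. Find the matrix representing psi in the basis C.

[[0, 0, -1], [-2, -3, -3], [1, -2, 3]]

The j-th column of [psi]_C is [psi(gj)]_C.
psi(g1) = A g1 = [-1, -3, 0] = 0·g1 - 2g2 + g3, so column 1 is [0, -2, 1].
Repeating for g2, g3 and assembling the columns gives [[0, 0, -1], [-2, -3, -3], [1, -2, 3]].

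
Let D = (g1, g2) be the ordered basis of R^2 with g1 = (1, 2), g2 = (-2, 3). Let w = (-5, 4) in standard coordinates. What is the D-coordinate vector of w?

Write w = c_1 g1 + c_2 g2 and solve for the c_i.
System: c_1 - 2c_2 = -5, 2c_1 + 3c_2 = 4; solving gives c_1 = -1, c_2 = 2.
Check: -g1 + 2g2 = (-5, 4).

(-1, 2)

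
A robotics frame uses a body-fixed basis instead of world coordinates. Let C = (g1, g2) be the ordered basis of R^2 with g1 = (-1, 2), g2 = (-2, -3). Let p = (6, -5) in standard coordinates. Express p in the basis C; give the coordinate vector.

[p]_C is the unique c with M c = p, where M has columns g1, g2.
System: -c_1 - 2c_2 = 6, 2c_1 - 3c_2 = -5; solving gives c_1 = -4, c_2 = -1.
Check: -4g1 - g2 = (6, -5).

(-4, -1)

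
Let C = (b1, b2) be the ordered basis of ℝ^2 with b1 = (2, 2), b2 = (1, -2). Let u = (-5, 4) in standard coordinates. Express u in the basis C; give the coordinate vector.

(-1, -3)

We seek scalars with c_1 b1 + c_2 b2 = u; equivalently solve M c = u where the columns of M are b1, b2.
System: 2c_1 + c_2 = -5, 2c_1 - 2c_2 = 4; solving gives c_1 = -1, c_2 = -3.
Check: -b1 - 3b2 = (-5, 4).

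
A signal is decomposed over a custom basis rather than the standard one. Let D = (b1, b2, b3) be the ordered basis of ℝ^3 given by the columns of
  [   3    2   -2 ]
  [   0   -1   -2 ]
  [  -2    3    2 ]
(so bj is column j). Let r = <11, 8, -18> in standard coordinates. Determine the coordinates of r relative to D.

Write r = c_1 b1 + ... + c_3 b3 and solve for the c_i.
Row-reducing the augmented matrix [M | r] gives c = (3, -2, -3).
Check: 3b1 - 2b2 - 3b3 = <11, 8, -18>.

<3, -2, -3>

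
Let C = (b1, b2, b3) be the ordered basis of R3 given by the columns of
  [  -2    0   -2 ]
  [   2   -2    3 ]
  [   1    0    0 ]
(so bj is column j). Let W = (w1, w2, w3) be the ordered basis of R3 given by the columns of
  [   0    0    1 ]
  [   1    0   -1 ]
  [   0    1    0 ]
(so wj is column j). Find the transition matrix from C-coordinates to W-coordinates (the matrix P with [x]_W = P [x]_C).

Column j of P is [bj]_W, since P maps C-coordinates to W-coordinates.
Expressing b1 in W: b1 = 0·w1 + w2 - 2w3, so column 1 of P is [0, 1, -2].
Doing the same for each bj gives P = [[0, -2, 1], [1, 0, 0], [-2, 0, -2]].

[[0, -2, 1], [1, 0, 0], [-2, 0, -2]]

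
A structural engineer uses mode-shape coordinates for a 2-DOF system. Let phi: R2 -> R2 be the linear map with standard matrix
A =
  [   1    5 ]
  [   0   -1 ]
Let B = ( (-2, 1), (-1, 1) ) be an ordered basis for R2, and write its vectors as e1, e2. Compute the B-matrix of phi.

The j-th column of [phi]_B is [phi(ej)]_B.
phi(e1) = A e1 = (3, -1) = -2e1 + e2, so column 1 is (-2, 1).
Repeating for e2 and assembling the columns gives [[-2, -3], [1, 2]].

[[-2, -3], [1, 2]]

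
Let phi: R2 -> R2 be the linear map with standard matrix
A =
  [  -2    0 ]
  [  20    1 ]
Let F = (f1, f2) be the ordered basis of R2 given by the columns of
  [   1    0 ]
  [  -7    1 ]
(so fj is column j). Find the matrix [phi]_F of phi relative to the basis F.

Let P have columns f1, f2. Then [phi]_F = P^(-1) A P.
Here det P = 1, so P^(-1) is integer; computing A P first and then P^(-1)(A P) gives [[-2, 0], [-1, 1]].

[[-2, 0], [-1, 1]]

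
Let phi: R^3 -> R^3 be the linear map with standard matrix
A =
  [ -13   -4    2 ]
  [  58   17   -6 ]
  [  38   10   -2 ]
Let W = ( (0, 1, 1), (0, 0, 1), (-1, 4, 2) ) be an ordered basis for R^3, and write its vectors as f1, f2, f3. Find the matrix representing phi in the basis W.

With P the matrix whose columns are f1, ..., f3, [phi]_W = P^(-1) A P.
Column by column: phi(f1) = A f1 = (-2, 11, 8); its W-coordinates (3, 1, 2) give column 1.
Continuing for each basis vector yields [phi]_W = [[3, 2, 2], [1, 0, -2], [2, -2, -1]].

[[3, 2, 2], [1, 0, -2], [2, -2, -1]]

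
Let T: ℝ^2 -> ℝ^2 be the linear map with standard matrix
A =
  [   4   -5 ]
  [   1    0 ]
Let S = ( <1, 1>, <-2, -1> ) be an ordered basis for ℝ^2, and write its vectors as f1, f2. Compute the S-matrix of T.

The j-th column of [T]_S is [T(fj)]_S.
T(f1) = A f1 = <-1, 1> = 3f1 + 2f2, so column 1 is <3, 2>.
Repeating for f2 and assembling the columns gives [[3, -1], [2, 1]].

[[3, -1], [2, 1]]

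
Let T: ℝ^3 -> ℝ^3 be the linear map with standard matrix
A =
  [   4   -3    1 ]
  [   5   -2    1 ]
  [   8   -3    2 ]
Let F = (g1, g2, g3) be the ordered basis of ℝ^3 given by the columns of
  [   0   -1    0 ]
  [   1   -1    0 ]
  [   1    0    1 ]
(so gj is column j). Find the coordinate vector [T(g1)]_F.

Column 1 of [T]_F is the F-coordinate vector of T(g1).
In standard coordinates T(g1) = A g1 = [-2, -1, -1].
Converting to F: [-2, -1, -1] = g1 + 2g2 - 2g3, so the coordinate vector is [1, 2, -2].

[1, 2, -2]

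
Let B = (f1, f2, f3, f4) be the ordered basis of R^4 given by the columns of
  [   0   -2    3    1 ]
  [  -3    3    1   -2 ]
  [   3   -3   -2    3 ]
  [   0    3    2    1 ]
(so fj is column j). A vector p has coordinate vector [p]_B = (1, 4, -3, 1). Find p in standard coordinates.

(-16, 4, 0, 7)

By definition p = f1 + 4f2 - 3f3 + f4.
Summing componentwise gives (-16, 4, 0, 7).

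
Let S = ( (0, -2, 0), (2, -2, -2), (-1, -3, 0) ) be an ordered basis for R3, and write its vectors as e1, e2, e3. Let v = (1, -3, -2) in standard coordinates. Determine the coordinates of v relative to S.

[v]_S is the unique c with M c = v, where M has columns e1, ..., e3.
Gaussian elimination on [M | v] yields c = (-1, 1, 1).
Check: -e1 + e2 + e3 = (1, -3, -2).

(-1, 1, 1)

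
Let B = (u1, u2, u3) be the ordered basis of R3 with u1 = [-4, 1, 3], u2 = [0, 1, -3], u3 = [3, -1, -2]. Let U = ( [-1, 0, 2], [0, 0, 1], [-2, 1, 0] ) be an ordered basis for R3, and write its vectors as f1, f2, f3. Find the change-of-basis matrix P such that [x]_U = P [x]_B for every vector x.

[[2, -2, -1], [-1, 1, 0], [1, 1, -1]]

Take x = uj: its B-coordinates are the j-th standard unit vector, so P e_j — column j of P — equals [uj]_U.
u1 = 2f1 - f2 + f3, giving column 1 = [2, -1, 1]; repeating for each j gives P = [[2, -2, -1], [-1, 1, 0], [1, 1, -1]].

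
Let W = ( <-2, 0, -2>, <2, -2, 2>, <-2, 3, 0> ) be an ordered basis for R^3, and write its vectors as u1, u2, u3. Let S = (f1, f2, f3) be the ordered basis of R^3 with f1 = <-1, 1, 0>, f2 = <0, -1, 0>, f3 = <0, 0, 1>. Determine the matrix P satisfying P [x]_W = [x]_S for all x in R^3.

Column j of P is [uj]_S, since P maps W-coordinates to S-coordinates.
Expressing u1 in S: u1 = 2f1 + 2f2 - 2f3, so column 1 of P is <2, 2, -2>.
Doing the same for each uj gives P = [[2, -2, 2], [2, 0, -1], [-2, 2, 0]].

[[2, -2, 2], [2, 0, -1], [-2, 2, 0]]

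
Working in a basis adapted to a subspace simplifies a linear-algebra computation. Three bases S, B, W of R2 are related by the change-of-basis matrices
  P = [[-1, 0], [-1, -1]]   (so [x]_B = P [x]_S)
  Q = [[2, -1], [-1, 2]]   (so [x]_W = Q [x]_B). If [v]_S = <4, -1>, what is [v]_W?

First [v]_B = P [v]_S = <-4, -3>.
Then [v]_W = Q [v]_B = <-5, -2>.

<-5, -2>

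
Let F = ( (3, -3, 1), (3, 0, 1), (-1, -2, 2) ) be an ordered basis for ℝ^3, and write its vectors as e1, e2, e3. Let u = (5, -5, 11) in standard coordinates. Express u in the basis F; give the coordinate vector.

(-1, 4, 4)

We seek scalars with c_1 e1 + ... + c_3 e3 = u; equivalently solve M c = u where the columns of M are e1, ..., e3.
Solving this 3x3 system gives c = (-1, 4, 4).
Check: -e1 + 4e2 + 4e3 = (5, -5, 11).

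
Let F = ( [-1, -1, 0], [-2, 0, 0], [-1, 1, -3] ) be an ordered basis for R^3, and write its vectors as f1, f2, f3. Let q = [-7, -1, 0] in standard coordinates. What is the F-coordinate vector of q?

[1, 3, 0]

Write q = c_1 f1 + ... + c_3 f3 and solve for the c_i.
Row-reducing the augmented matrix [M | q] gives c = (1, 3, 0).
Check: f1 + 3f2 + 0·f3 = [-7, -1, 0].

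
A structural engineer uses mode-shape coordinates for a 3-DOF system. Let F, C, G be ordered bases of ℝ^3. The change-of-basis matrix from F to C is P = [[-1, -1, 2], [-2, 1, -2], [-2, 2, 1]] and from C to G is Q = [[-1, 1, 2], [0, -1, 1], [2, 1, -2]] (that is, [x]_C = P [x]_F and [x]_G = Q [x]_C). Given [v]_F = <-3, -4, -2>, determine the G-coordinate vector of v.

Apply P to get C-coordinates <3, 6, -4>, then Q to get G-coordinates.
The result is [v]_G = <-5, -10, 20>.

<-5, -10, 20>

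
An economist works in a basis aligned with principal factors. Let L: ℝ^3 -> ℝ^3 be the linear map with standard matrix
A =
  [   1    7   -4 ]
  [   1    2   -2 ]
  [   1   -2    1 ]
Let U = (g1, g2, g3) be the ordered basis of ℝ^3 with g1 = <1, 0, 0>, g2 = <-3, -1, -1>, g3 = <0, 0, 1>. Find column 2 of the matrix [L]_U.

Compute L(g2) = A g2 = <-6, -3, -2> in standard coordinates.
Then write this in U-coordinates: solve for y in y_1 g1 + ... + y_3 g3 = <-6, -3, -2>.
This gives y = <3, 3, 1>, which is column 2 of [L]_U.

<3, 3, 1>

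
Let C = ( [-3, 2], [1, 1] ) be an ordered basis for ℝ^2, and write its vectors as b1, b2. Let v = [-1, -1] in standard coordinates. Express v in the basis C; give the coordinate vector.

[0, -1]

We seek scalars with c_1 b1 + c_2 b2 = v; equivalently solve M c = v where the columns of M are b1, b2.
System: -3c_1 + c_2 = -1, 2c_1 + c_2 = -1; solving gives c_1 = 0, c_2 = -1.
Check: 0·b1 - b2 = [-1, -1].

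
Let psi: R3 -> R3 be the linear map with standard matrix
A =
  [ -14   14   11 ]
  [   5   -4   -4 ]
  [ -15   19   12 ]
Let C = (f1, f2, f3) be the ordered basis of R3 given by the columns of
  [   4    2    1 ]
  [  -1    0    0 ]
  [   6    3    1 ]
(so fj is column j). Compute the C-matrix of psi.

The j-th column of [psi]_C is [psi(fj)]_C.
psi(f1) = A f1 = [-4, 0, -7] = 0·f1 - 3f2 + 2f3, so column 1 is [0, -3, 2].
Repeating for f2, f3 and assembling the columns gives [[0, 2, -1], [-3, -3, 2], [2, 3, -3]].

[[0, 2, -1], [-3, -3, 2], [2, 3, -3]]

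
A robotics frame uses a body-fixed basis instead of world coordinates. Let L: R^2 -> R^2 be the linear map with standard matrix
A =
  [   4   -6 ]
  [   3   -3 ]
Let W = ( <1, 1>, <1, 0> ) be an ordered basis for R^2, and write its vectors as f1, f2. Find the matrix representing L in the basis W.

[[0, 3], [-2, 1]]

With P the matrix whose columns are f1, f2, [L]_W = P^(-1) A P.
Column by column: L(f1) = A f1 = <-2, 0>; its W-coordinates <0, -2> give column 1.
Continuing for each basis vector yields [L]_W = [[0, 3], [-2, 1]].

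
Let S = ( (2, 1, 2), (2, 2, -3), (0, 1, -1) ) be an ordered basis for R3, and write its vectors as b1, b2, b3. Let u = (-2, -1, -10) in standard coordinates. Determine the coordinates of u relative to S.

(-3, 2, -2)

Write u = c_1 b1 + ... + c_3 b3 and solve for the c_i.
Row-reducing the augmented matrix [M | u] gives c = (-3, 2, -2).
Check: -3b1 + 2b2 - 2b3 = (-2, -1, -10).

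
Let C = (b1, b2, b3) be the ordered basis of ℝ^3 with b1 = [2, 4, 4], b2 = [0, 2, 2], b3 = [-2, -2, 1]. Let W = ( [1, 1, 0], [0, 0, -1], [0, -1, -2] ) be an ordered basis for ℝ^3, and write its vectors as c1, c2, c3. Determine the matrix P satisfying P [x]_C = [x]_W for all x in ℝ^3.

Let M have columns bj and N have columns cj. Then for every x, N [x]_W = x = M [x]_C, so P = N^(-1) M.
Since det N = -1, N^(-1) has integer entries; multiplying gives P = [[2, 0, -2], [0, 2, -1], [-2, -2, 0]].

[[2, 0, -2], [0, 2, -1], [-2, -2, 0]]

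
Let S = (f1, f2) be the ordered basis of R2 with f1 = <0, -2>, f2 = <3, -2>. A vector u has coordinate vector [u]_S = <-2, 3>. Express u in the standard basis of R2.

u = M [u]_S, where M has columns f1, f2.
Carrying out the matrix-vector product, u = <9, -2>.

<9, -2>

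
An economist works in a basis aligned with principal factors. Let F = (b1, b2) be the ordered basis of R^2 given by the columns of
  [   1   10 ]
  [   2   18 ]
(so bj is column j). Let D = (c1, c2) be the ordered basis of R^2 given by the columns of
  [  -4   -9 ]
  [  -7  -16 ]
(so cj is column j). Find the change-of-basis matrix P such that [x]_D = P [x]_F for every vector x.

Column j of P is [bj]_D, since P maps F-coordinates to D-coordinates.
Expressing b1 in D: b1 = 2c1 - c2, so column 1 of P is (2, -1).
Doing the same for each bj gives P = [[2, 2], [-1, -2]].

[[2, 2], [-1, -2]]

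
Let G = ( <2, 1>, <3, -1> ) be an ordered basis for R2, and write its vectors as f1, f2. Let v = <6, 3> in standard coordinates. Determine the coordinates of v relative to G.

[v]_G is the unique c with M c = v, where M has columns f1, f2.
System: 2c_1 + 3c_2 = 6, c_1 - c_2 = 3; solving gives c_1 = 3, c_2 = 0.
Check: 3f1 + 0·f2 = <6, 3>.

<3, 0>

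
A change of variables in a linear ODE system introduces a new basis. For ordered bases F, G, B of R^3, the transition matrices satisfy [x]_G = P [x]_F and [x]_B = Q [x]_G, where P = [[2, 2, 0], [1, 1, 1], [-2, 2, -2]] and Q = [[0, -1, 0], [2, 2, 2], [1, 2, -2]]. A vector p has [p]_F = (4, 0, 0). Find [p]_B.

Apply P to get G-coordinates (8, 4, -8), then Q to get B-coordinates.
The result is [p]_B = (-4, 8, 32).

(-4, 8, 32)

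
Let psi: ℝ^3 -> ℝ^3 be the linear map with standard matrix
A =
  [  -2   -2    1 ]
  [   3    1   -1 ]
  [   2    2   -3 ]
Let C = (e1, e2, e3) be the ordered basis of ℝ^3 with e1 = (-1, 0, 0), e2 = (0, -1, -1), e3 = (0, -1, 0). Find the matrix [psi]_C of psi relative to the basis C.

[[-2, -1, -2], [2, -1, 2], [1, 1, -1]]

Let P have columns e1, ..., e3. Then [psi]_C = P^(-1) A P.
Here det P = 1, so P^(-1) is integer; computing A P first and then P^(-1)(A P) gives [[-2, -1, -2], [2, -1, 2], [1, 1, -1]].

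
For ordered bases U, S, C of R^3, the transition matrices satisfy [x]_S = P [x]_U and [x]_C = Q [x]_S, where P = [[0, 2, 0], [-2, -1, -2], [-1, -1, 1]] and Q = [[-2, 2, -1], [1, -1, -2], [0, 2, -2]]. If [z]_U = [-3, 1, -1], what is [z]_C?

[9, -7, 12]

First [z]_S = P [z]_U = [2, 7, 1].
Then [z]_C = Q [z]_S = [9, -7, 12].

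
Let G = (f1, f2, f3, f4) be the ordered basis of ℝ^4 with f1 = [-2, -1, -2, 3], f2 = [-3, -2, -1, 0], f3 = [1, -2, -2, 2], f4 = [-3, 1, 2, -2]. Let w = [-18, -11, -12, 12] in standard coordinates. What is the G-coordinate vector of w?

[4, 4, -1, -1]

Write w = c_1 f1 + ... + c_4 f4 and solve for the c_i.
Gaussian elimination on [M | w] yields c = (4, 4, -1, -1).
Check: 4f1 + 4f2 - f3 - f4 = [-18, -11, -12, 12].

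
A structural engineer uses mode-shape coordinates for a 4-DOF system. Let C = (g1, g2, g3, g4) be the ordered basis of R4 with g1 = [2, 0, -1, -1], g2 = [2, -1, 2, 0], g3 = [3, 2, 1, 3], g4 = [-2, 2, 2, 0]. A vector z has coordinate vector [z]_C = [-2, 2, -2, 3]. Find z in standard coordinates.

z = M [z]_C, where M has columns g1, ..., g4.
Carrying out the matrix-vector product, z = [-12, 0, 10, -4].

[-12, 0, 10, -4]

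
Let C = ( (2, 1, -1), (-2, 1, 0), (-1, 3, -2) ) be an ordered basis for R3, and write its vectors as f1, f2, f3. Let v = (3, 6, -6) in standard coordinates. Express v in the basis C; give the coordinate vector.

(0, -3, 3)

[v]_C is the unique c with M c = v, where M has columns f1, ..., f3.
Solving this 3x3 system gives c = (0, -3, 3).
Check: 0·f1 - 3f2 + 3f3 = (3, 6, -6).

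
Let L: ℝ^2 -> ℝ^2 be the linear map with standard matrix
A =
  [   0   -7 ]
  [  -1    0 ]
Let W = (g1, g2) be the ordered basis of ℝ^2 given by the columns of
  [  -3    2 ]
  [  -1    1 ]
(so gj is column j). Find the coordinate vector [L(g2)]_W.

Compute L(g2) = A g2 = [-7, -2] in standard coordinates.
Then write this in W-coordinates: solve for y in y_1 g1 + y_2 g2 = [-7, -2].
This gives y = [3, 1], which is column 2 of [L]_W.

[3, 1]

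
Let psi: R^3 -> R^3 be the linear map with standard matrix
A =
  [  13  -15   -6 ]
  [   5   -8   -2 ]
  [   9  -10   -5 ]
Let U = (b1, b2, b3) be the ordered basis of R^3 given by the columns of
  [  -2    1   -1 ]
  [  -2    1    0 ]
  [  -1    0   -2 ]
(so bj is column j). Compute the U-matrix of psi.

The j-th column of [psi]_U is [psi(bj)]_U.
psi(b1) = A b1 = [10, 8, 7] = -3b1 + 2b2 - 2b3, so column 1 is [-3, 2, -2].
Repeating for b2, b3 and assembling the columns gives [[-3, 3, -1], [2, 3, -3], [-2, -1, 0]].

[[-3, 3, -1], [2, 3, -3], [-2, -1, 0]]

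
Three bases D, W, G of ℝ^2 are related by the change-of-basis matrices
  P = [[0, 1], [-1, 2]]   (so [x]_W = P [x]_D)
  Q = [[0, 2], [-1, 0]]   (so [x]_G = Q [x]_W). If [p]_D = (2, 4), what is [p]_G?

(12, -4)

Composing the changes, [p]_G = Q P [p]_D.
Q P = [[-2, 4], [0, -1]]; applying this to (2, 4) gives (12, -4).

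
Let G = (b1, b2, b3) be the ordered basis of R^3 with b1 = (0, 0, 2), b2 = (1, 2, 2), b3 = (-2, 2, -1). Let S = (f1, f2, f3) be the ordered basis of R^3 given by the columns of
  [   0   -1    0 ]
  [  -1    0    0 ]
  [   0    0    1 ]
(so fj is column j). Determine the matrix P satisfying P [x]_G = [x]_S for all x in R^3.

Column j of P is [bj]_S, since P maps G-coordinates to S-coordinates.
Expressing b1 in S: b1 = 0·f1 + 0·f2 + 2f3, so column 1 of P is (0, 0, 2).
Doing the same for each bj gives P = [[0, -2, -2], [0, -1, 2], [2, 2, -1]].

[[0, -2, -2], [0, -1, 2], [2, 2, -1]]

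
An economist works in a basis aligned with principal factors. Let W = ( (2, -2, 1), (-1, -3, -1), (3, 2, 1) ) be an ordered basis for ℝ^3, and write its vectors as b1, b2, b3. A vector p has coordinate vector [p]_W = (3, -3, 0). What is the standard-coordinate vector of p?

(9, 3, 6)

p = M [p]_W, where M has columns b1, ..., b3.
Carrying out the matrix-vector product, p = (9, 3, 6).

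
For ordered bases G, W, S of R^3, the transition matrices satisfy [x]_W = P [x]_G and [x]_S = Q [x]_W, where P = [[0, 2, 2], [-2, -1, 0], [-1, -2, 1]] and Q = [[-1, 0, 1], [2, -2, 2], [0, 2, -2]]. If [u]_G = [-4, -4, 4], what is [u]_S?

[16, 8, -8]

Composing the changes, [u]_S = Q P [u]_G.
Q P = [[-1, -4, -1], [2, 2, 6], [-2, 2, -2]]; applying this to [-4, -4, 4] gives [16, 8, -8].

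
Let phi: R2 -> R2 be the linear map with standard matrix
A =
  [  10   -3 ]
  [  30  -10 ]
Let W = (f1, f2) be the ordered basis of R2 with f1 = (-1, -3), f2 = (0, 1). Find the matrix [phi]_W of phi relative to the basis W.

[[1, 3], [3, -1]]

The j-th column of [phi]_W is [phi(fj)]_W.
phi(f1) = A f1 = (-1, 0) = f1 + 3f2, so column 1 is (1, 3).
Repeating for f2 and assembling the columns gives [[1, 3], [3, -1]].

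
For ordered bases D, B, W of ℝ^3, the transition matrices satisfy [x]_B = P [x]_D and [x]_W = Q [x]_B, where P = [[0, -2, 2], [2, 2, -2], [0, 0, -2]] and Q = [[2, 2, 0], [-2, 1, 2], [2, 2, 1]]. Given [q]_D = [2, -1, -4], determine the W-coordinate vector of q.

Apply P to get B-coordinates [-6, 10, 8], then Q to get W-coordinates.
The result is [q]_W = [8, 38, 16].

[8, 38, 16]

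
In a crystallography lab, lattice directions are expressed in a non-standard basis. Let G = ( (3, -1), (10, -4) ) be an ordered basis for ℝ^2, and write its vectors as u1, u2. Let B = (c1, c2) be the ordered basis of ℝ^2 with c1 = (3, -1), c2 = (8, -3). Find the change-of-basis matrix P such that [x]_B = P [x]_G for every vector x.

[[1, -2], [0, 2]]

Take x = uj: its G-coordinates are the j-th standard unit vector, so P e_j — column j of P — equals [uj]_B.
u1 = c1 + 0·c2, giving column 1 = (1, 0); repeating for each j gives P = [[1, -2], [0, 2]].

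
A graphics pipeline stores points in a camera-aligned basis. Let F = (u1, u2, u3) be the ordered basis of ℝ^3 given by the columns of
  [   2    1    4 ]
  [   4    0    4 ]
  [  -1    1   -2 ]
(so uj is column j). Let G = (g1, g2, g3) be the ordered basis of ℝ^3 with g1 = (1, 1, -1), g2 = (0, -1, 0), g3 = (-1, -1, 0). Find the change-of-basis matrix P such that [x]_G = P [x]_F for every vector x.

[[1, -1, 2], [-2, 1, 0], [-1, -2, -2]]

Take x = uj: its F-coordinates are the j-th standard unit vector, so P e_j — column j of P — equals [uj]_G.
u1 = g1 - 2g2 - g3, giving column 1 = (1, -2, -1); repeating for each j gives P = [[1, -1, 2], [-2, 1, 0], [-1, -2, -2]].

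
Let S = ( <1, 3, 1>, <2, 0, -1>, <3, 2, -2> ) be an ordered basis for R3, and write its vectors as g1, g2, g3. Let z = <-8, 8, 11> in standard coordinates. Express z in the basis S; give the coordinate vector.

<4, -3, -2>

[z]_S is the unique c with M c = z, where M has columns g1, ..., g3.
Row-reducing the augmented matrix [M | z] gives c = (4, -3, -2).
Check: 4g1 - 3g2 - 2g3 = <-8, 8, 11>.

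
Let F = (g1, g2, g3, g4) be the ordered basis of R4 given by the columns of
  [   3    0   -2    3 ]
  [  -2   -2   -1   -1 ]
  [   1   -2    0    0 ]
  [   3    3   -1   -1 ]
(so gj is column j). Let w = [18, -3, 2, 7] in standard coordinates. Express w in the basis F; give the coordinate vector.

Write w = c_1 g1 + ... + c_4 g4 and solve for the c_i.
Row-reducing the augmented matrix [M | w] gives c = (2, 0, -3, 2).
Check: 2g1 + 0·g2 - 3g3 + 2g4 = [18, -3, 2, 7].

[2, 0, -3, 2]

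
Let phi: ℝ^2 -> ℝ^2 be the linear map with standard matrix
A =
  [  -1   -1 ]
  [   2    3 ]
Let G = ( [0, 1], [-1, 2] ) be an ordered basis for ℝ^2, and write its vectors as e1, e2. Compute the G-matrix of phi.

With P the matrix whose columns are e1, e2, [phi]_G = P^(-1) A P.
Column by column: phi(e1) = A e1 = [-1, 3]; its G-coordinates [1, 1] give column 1.
Continuing for each basis vector yields [phi]_G = [[1, 2], [1, 1]].

[[1, 2], [1, 1]]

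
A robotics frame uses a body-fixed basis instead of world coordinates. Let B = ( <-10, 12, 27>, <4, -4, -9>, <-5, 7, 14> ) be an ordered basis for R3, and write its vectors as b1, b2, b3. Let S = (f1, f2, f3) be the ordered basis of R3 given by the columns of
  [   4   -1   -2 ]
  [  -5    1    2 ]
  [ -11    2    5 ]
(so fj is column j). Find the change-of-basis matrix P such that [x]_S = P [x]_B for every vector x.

[[-2, 0, -2], [0, -2, 1], [1, -1, -2]]

Let M have columns bj and N have columns fj. Then for every x, N [x]_S = x = M [x]_B, so P = N^(-1) M.
Since det N = -1, N^(-1) has integer entries; multiplying gives P = [[-2, 0, -2], [0, -2, 1], [1, -1, -2]].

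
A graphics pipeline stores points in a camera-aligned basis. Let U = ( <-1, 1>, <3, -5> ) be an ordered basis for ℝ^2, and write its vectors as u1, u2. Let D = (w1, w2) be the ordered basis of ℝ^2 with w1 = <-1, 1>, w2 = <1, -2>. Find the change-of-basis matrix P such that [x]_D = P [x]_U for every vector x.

Let M have columns uj and N have columns wj. Then for every x, N [x]_D = x = M [x]_U, so P = N^(-1) M.
Since det N = 1, N^(-1) has integer entries; multiplying gives P = [[1, -1], [0, 2]].

[[1, -1], [0, 2]]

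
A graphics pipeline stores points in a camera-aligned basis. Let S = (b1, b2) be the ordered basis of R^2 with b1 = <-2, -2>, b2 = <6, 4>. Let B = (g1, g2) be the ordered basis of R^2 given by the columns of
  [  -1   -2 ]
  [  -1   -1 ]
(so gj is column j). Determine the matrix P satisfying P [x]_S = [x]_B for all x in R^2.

[[2, -2], [0, -2]]

Let M have columns bj and N have columns gj. Then for every x, N [x]_B = x = M [x]_S, so P = N^(-1) M.
Since det N = -1, N^(-1) has integer entries; multiplying gives P = [[2, -2], [0, -2]].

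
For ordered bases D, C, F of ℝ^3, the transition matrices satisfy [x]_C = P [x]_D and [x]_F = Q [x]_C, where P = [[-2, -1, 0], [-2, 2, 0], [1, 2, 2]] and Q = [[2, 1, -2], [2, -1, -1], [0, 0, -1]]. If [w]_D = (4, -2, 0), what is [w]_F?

Composing the changes, [w]_F = Q P [w]_D.
Q P = [[-8, -4, -4], [-3, -6, -2], [-1, -2, -2]]; applying this to (4, -2, 0) gives (-24, 0, 0).

(-24, 0, 0)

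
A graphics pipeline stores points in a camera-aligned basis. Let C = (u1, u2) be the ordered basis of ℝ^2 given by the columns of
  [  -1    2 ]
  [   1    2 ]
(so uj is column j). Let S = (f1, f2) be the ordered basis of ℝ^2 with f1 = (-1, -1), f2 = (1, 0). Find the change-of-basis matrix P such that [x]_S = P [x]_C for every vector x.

Column j of P is [uj]_S, since P maps C-coordinates to S-coordinates.
Expressing u1 in S: u1 = -f1 - 2f2, so column 1 of P is (-1, -2).
Doing the same for each uj gives P = [[-1, -2], [-2, 0]].

[[-1, -2], [-2, 0]]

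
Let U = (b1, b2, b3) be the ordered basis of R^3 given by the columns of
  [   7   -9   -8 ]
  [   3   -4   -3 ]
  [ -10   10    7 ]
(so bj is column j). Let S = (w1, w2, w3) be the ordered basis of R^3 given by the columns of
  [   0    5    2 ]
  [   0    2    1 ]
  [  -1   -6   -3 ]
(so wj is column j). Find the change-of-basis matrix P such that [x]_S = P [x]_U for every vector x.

Let M have columns bj and N have columns wj. Then for every x, N [x]_S = x = M [x]_U, so P = N^(-1) M.
Since det N = -1, N^(-1) has integer entries; multiplying gives P = [[1, 2, 2], [1, -1, -2], [1, -2, 1]].

[[1, 2, 2], [1, -1, -2], [1, -2, 1]]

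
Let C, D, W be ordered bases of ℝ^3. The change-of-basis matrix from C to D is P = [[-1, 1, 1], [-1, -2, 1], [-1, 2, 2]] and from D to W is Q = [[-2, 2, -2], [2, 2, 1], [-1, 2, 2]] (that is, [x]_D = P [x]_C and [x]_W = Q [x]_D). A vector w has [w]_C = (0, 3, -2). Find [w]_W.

Apply P to get D-coordinates (1, -8, 2), then Q to get W-coordinates.
The result is [w]_W = (-22, -12, -13).

(-22, -12, -13)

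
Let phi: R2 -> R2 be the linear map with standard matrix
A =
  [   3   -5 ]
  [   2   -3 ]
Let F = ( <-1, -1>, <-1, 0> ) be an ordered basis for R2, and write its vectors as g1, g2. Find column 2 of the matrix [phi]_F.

<2, 1>

Compute phi(g2) = A g2 = <-3, -2> in standard coordinates.
Then write this in F-coordinates: solve for y in y_1 g1 + y_2 g2 = <-3, -2>.
This gives y = <2, 1>, which is column 2 of [phi]_F.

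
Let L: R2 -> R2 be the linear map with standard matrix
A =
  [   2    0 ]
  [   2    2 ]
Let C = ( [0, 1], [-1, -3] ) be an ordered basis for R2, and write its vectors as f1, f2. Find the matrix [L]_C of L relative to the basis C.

[[2, -2], [0, 2]]

The j-th column of [L]_C is [L(fj)]_C.
L(f1) = A f1 = [0, 2] = 2f1 + 0·f2, so column 1 is [2, 0].
Repeating for f2 and assembling the columns gives [[2, -2], [0, 2]].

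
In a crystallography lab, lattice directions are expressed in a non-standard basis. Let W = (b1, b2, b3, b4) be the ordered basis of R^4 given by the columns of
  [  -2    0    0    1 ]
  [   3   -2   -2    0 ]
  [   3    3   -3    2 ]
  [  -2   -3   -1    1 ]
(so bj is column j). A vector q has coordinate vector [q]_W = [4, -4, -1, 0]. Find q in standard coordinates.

[-8, 22, 3, 5]

By definition q = 4b1 - 4b2 - b3 + 0·b4.
Summing componentwise gives [-8, 22, 3, 5].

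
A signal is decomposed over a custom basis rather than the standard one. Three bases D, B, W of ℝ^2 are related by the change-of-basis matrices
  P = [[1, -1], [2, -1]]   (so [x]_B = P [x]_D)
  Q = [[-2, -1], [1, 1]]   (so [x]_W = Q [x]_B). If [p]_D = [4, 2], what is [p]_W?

Apply P to get B-coordinates [2, 6], then Q to get W-coordinates.
The result is [p]_W = [-10, 8].

[-10, 8]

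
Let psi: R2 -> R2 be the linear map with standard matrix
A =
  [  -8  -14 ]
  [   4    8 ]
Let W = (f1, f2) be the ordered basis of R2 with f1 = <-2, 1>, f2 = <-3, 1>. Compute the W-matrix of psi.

[[2, -2], [-2, -2]]

Let P have columns f1, f2. Then [psi]_W = P^(-1) A P.
Here det P = 1, so P^(-1) is integer; computing A P first and then P^(-1)(A P) gives [[2, -2], [-2, -2]].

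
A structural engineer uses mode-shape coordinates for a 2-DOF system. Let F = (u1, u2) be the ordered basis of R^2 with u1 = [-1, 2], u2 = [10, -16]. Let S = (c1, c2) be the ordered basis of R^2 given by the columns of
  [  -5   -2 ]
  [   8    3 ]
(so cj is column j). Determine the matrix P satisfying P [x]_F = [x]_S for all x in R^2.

[[1, -2], [-2, 0]]

Let M have columns uj and N have columns cj. Then for every x, N [x]_S = x = M [x]_F, so P = N^(-1) M.
Since det N = 1, N^(-1) has integer entries; multiplying gives P = [[1, -2], [-2, 0]].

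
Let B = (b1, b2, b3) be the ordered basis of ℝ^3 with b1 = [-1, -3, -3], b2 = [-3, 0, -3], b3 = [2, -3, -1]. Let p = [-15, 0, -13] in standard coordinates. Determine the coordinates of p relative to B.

Write p = c_1 b1 + ... + c_3 b3 and solve for the c_i.
Row-reducing the augmented matrix [M | p] gives c = (2, 3, -2).
Check: 2b1 + 3b2 - 2b3 = [-15, 0, -13].

[2, 3, -2]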